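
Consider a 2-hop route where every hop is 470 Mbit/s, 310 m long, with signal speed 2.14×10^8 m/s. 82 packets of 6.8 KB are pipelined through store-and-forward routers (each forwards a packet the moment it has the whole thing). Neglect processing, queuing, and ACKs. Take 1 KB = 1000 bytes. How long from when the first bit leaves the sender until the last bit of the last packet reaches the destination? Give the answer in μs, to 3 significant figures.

9610 μs

Per-hop transmission t_tx = L/R = 54400/470000000 = 115.745 μs.
Per-hop propagation t_prop = 310/214000000 = 1.4486 μs.
Pipeline fill: first packet needs 2·t_tx to clear all hops; remaining 81 packets each add one t_tx.
Total = (2+82-1)·t_tx + 2·t_prop = 83·115.745 + 2·1.4486 = 9610 μs.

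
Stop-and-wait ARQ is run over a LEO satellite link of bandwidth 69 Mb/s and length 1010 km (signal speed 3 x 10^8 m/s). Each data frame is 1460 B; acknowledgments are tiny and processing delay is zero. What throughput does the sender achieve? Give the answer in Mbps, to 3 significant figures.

1.69 Mbps

t_tx = L/R = 11680/69000000 = 0.000169275 s.
t_prop = 1010000/300000000 = 0.00336667 s; RTT = 0.00673333 s.
Cycle = t_tx + RTT = 0.00690261 s.
Throughput = L / cycle = 11680 / 0.00690261 = 1.69 Mbps.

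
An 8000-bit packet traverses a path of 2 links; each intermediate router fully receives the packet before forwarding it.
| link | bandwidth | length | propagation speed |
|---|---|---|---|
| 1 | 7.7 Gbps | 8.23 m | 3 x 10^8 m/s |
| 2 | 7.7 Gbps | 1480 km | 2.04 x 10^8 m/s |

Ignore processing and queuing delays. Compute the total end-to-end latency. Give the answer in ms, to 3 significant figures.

Transmission delay per hop = L/R = 8000/7700000000 = 0.00103896 ms; 2 hops → 0.00207792 ms.
Propagation delays (d/s per hop): 2.74333e-05, 7.2549 ms; sum = 7.25493 ms.
End-to-end = 7.26 ms.

7.26 ms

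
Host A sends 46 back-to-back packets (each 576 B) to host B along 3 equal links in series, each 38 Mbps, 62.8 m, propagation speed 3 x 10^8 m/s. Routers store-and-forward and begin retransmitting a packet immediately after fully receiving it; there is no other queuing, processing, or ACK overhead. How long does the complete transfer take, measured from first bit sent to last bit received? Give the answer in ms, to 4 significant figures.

Per-hop transmission t_tx = L/R = 4608/38000000 = 0.121263 ms.
Per-hop propagation t_prop = 62.8/300000000 = 0.000209333 ms.
Pipeline fill: first packet needs 3·t_tx to clear all hops; remaining 45 packets each add one t_tx.
Total = (3+46-1)·t_tx + 3·t_prop = 48·0.121263 + 3·0.000209333 = 5.821 ms.

5.821 ms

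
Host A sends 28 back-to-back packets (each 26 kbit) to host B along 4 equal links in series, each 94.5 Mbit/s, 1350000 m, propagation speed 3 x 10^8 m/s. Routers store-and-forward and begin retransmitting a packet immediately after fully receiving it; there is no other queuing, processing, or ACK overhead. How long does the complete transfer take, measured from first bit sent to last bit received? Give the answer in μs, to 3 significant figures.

26500 μs

Per-hop transmission t_tx = L/R = 26000/94500000 = 275.132 μs.
Per-hop propagation t_prop = 1350000/300000000 = 4500 μs.
Pipeline fill: first packet needs 4·t_tx to clear all hops; remaining 27 packets each add one t_tx.
Total = (4+28-1)·t_tx + 4·t_prop = 31·275.132 + 4·4500 = 26500 μs.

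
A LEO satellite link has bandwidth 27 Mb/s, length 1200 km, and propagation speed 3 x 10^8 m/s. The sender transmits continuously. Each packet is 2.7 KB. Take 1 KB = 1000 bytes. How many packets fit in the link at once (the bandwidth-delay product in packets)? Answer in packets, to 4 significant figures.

Propagation delay = 1200000 / 300000000 = 0.004 s.
BDP = R × t_prop = 27000000 × 0.004 = 108000 bits.
In packets of 21600 bits: 5.000 packets.

5.000 packets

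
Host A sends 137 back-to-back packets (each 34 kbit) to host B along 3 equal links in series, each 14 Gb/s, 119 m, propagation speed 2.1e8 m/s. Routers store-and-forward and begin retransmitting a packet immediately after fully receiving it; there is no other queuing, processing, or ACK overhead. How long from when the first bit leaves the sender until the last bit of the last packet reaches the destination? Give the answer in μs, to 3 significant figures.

339 μs

Per-hop transmission t_tx = L/R = 34000/14000000000 = 2.42857 μs.
Per-hop propagation t_prop = 119/210000000 = 0.566667 μs.
Pipeline fill: first packet needs 3·t_tx to clear all hops; remaining 136 packets each add one t_tx.
Total = (3+137-1)·t_tx + 3·t_prop = 139·2.42857 + 3·0.566667 = 339 μs.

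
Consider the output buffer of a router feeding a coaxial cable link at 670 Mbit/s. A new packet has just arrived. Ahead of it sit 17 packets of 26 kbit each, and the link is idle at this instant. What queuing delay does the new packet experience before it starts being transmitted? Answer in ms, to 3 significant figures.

Each queued packet: L/R = 26000/670000000 = 0.038806 ms.
17 queued → 0.659701 ms.
Queuing delay = 0.660 ms.

0.660 ms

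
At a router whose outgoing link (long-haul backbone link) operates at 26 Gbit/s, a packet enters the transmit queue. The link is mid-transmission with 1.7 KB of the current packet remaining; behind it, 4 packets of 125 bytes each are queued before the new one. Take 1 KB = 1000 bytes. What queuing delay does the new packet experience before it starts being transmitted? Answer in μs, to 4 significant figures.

Each queued packet: L/R = 1000/26000000000 = 0.0384615 μs.
4 queued → 0.153846 μs.
Plus remaining 13600 bits of current packet: 0.523077 μs.
Queuing delay = 0.6769 μs.

0.6769 μs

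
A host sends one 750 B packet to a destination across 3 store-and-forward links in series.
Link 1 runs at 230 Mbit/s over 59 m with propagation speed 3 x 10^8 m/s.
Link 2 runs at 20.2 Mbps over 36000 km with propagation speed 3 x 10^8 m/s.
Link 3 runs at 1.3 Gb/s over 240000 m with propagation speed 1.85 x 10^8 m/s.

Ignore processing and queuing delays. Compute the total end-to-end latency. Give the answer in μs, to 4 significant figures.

L = 750 × 8 = 6000 bits.
Transmission delays (L/R per hop): 26.087, 297.03, 4.61538 μs; sum = 327.732 μs.
Propagation delays (d/s per hop): 0.196667, 120000, 1297.3 μs; sum = 121297 μs.
End-to-end = 121600 μs.

121600 μs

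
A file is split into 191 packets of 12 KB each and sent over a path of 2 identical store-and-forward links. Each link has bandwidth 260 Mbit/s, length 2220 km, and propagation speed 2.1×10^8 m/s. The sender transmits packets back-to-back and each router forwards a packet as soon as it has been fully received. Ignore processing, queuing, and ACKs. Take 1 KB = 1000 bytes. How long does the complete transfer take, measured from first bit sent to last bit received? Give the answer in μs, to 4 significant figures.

92040 μs

Per-hop transmission t_tx = L/R = 96000/260000000 = 369.231 μs.
Per-hop propagation t_prop = 2220000/210000000 = 10571.4 μs.
Pipeline fill: first packet needs 2·t_tx to clear all hops; remaining 190 packets each add one t_tx.
Total = (2+191-1)·t_tx + 2·t_prop = 192·369.231 + 2·10571.4 = 92040 μs.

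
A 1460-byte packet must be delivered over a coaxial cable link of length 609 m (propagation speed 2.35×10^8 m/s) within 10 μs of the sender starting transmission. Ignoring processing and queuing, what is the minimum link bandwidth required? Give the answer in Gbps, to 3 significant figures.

L = 11680 bits.
Propagation delay = 609 / 235000000 = 2.59149 μs.
Transmission budget = 10 − 2.59149 = 7.40851 μs.
R ≥ L / t_tx = 11680 bits / 7.40851e-06 s = 1.58 Gbps.

1.58 Gbps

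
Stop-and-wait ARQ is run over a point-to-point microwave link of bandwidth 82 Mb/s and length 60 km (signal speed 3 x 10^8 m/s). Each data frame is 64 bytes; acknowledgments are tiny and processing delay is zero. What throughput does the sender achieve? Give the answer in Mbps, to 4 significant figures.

t_tx = L/R = 512/82000000 = 6.2439e-06 s.
t_prop = 60000/300000000 = 0.0002 s; RTT = 0.0004 s.
Cycle = t_tx + RTT = 0.000406244 s.
Throughput = L / cycle = 512 / 0.000406244 = 1.260 Mbps.

1.260 Mbps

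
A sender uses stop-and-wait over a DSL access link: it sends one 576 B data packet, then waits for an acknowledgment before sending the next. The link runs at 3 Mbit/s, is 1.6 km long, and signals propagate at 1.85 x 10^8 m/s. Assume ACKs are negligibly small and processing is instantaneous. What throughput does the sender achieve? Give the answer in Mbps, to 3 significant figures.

t_tx = L/R = 4608/3000000 = 0.001536 s.
t_prop = 1600/185000000 = 8.64865e-06 s; RTT = 1.72973e-05 s.
Cycle = t_tx + RTT = 0.0015533 s.
Throughput = L / cycle = 4608 / 0.0015533 = 2.97 Mbps.

2.97 Mbps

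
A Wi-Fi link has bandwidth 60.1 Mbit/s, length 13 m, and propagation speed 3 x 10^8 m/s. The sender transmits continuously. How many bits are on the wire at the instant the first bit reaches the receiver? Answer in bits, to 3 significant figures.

2.60 bits

Propagation delay = 13 / 300000000 = 4.33333e-08 s.
BDP = R × t_prop = 60100000 × 4.33333e-08 = 2.60433 bits.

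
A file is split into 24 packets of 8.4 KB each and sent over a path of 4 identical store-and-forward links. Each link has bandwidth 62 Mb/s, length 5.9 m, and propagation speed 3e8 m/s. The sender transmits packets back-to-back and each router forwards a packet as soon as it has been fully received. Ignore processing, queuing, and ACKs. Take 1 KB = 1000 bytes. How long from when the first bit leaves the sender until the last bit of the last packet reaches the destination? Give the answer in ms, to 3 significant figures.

Per-hop transmission t_tx = L/R = 67200/62000000 = 1.08387 ms.
Per-hop propagation t_prop = 5.9/300000000 = 1.96667e-05 ms.
Pipeline fill: first packet needs 4·t_tx to clear all hops; remaining 23 packets each add one t_tx.
Total = (4+24-1)·t_tx + 4·t_prop = 27·1.08387 + 4·1.96667e-05 = 29.3 ms.

29.3 ms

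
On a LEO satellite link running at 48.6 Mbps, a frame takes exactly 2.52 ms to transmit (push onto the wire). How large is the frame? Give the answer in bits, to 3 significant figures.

L = R × t_tx = 48600000 b/s × 0.00252 s = 122472 bits.

122000 bits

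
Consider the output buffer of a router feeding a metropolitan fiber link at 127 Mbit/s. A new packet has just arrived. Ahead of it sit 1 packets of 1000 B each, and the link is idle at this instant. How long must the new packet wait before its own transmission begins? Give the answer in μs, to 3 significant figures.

Each queued packet: L/R = 8000/127000000 = 62.9921 μs.
1 queued → 62.9921 μs.
Queuing delay = 63.0 μs.

63.0 μs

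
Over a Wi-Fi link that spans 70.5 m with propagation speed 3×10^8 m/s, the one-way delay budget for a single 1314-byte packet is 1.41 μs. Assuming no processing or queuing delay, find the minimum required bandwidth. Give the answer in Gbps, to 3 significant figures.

8.95 Gbps

L = 10512 bits.
Propagation delay = 70.5 / 300000000 = 0.235 μs.
Transmission budget = 1.41 − 0.235 = 1.175 μs.
R ≥ L / t_tx = 10512 bits / 1.175e-06 s = 8.95 Gbps.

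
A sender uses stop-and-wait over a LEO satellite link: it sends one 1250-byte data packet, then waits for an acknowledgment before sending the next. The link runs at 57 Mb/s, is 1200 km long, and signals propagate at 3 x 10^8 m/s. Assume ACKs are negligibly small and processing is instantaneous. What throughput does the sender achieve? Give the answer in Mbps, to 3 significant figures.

1.22 Mbps

t_tx = L/R = 10000/57000000 = 0.000175439 s.
t_prop = 1200000/300000000 = 0.004 s; RTT = 0.008 s.
Cycle = t_tx + RTT = 0.00817544 s.
Throughput = L / cycle = 10000 / 0.00817544 = 1.22 Mbps.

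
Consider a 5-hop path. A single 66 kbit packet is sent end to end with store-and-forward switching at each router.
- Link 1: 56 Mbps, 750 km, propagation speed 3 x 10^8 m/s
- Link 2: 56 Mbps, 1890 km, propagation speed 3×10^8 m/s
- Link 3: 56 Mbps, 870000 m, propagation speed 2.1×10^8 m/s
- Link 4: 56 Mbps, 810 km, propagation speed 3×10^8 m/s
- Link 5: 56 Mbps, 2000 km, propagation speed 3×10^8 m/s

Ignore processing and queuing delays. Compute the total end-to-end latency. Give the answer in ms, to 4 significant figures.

28.20 ms

L = 66000 bits.
Transmission delay per hop = L/R = 66000/56000000 = 1.17857 ms; 5 hops → 5.89286 ms.
Propagation delays (d/s per hop): 2.5, 6.3, 4.14286, 2.7, 6.66667 ms; sum = 22.3095 ms.
End-to-end = 28.20 ms.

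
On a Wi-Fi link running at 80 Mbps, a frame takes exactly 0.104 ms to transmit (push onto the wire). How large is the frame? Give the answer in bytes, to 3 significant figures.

L = R × t_tx = 80000000 b/s × 0.000104 s = 8320 bits.
In bytes: 8320 / 8 = 1040 bytes.

1040 bytes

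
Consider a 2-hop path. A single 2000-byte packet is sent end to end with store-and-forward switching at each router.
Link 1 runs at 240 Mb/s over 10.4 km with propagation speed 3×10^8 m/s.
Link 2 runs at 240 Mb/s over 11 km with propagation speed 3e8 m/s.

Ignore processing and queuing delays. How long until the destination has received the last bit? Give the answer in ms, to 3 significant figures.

0.205 ms

L = 2000 × 8 = 16000 bits.
Transmission delay per hop = L/R = 16000/240000000 = 0.0666667 ms; 2 hops → 0.133333 ms.
Propagation delays (d/s per hop): 0.0346667, 0.0366667 ms; sum = 0.0713333 ms.
End-to-end = 0.205 ms.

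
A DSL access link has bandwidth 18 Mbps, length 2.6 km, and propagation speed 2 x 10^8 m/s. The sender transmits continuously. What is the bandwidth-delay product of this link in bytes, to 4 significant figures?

Propagation delay = 2600 / 200000000 = 1.3e-05 s.
BDP = R × t_prop = 18000000 × 1.3e-05 = 234 bits.
In bytes: 234/8 = 29.25 bytes.

29.25 bytes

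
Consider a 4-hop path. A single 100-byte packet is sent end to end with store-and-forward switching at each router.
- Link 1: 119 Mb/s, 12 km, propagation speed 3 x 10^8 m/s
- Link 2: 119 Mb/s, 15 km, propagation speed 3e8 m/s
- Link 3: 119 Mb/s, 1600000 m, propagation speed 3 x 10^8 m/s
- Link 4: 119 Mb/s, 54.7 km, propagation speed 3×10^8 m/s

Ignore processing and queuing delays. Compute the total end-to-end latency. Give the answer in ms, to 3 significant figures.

5.63 ms

L = 100 × 8 = 800 bits.
Transmission delay per hop = L/R = 800/119000000 = 0.00672269 ms; 4 hops → 0.0268908 ms.
Propagation delays (d/s per hop): 0.04, 0.05, 5.33333, 0.182333 ms; sum = 5.60567 ms.
End-to-end = 5.63 ms.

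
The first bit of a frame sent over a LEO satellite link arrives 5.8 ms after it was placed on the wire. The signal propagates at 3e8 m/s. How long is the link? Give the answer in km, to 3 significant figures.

1740 km

d = s × t_prop = 300000000 × 0.0058 = 1740 km.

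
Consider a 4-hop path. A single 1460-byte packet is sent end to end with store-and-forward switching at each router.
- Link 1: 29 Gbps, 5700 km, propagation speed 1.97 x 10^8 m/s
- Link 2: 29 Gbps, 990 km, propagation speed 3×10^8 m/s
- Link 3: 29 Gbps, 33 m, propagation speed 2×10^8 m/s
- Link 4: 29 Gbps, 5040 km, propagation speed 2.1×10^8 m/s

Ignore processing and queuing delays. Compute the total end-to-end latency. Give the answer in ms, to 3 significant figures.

L = 1460 × 8 = 11680 bits.
Transmission delay per hop = L/R = 11680/29000000000 = 0.000402759 ms; 4 hops → 0.00161103 ms.
Propagation delays (d/s per hop): 28.934, 3.3, 0.000165, 24 ms; sum = 56.2342 ms.
End-to-end = 56.2 ms.

56.2 ms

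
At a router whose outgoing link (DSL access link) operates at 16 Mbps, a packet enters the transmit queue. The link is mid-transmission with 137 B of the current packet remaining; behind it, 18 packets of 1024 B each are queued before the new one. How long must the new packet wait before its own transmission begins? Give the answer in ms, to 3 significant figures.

9.28 ms

Each queued packet: L/R = 8192/16000000 = 0.512 ms.
18 queued → 9.216 ms.
Plus remaining 1096 bits of current packet: 0.0685 ms.
Queuing delay = 9.28 ms.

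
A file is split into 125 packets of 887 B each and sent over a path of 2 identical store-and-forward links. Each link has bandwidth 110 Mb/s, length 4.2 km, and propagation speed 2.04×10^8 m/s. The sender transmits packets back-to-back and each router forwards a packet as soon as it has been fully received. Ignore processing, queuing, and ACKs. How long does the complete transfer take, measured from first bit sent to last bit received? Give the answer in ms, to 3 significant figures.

8.17 ms

Per-hop transmission t_tx = L/R = 7096/110000000 = 0.0645091 ms.
Per-hop propagation t_prop = 4200/204000000 = 0.0205882 ms.
Pipeline fill: first packet needs 2·t_tx to clear all hops; remaining 124 packets each add one t_tx.
Total = (2+125-1)·t_tx + 2·t_prop = 126·0.0645091 + 2·0.0205882 = 8.17 ms.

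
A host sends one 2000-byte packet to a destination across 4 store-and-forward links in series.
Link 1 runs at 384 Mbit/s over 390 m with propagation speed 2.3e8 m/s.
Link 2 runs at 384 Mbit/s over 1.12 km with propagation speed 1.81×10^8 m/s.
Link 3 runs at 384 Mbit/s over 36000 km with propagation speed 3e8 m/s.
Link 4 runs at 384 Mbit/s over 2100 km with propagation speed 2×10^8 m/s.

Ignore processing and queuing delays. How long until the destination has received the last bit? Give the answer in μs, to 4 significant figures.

L = 2000 × 8 = 16000 bits.
Transmission delay per hop = L/R = 16000/384000000 = 41.6667 μs; 4 hops → 166.667 μs.
Propagation delays (d/s per hop): 1.69565, 6.18785, 120000, 10500 μs; sum = 130508 μs.
End-to-end = 130700 μs.

130700 μs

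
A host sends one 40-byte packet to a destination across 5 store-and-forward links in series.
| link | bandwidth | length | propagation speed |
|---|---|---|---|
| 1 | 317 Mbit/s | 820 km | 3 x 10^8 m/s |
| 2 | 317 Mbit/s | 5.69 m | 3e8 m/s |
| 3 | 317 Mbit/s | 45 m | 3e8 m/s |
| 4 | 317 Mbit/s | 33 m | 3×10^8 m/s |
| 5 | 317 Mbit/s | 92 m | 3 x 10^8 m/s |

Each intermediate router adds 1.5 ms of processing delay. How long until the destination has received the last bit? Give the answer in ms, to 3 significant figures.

8.74 ms

L = 40 × 8 = 320 bits.
Transmission delay per hop = L/R = 320/317000000 = 0.00100946 ms; 5 hops → 0.00504732 ms.
Propagation delays (d/s per hop): 2.73333, 1.89667e-05, 0.00015, 0.00011, 0.000306667 ms; sum = 2.73392 ms.
Processing at 4 router(s): 4 × 1.5 ms = 6 ms.
End-to-end = 8.74 ms.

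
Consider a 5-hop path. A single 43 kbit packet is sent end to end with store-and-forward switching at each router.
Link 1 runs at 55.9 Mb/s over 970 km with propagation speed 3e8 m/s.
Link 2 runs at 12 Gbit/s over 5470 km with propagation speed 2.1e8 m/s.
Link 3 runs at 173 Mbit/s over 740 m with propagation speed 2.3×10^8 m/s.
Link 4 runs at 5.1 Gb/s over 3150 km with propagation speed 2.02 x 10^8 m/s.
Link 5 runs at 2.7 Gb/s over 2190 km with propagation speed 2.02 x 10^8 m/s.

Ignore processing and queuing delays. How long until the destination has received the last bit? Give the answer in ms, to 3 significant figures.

56.8 ms

L = 43000 bits.
Transmission delays (L/R per hop): 0.769231, 0.00358333, 0.248555, 0.00843137, 0.0159259 ms; sum = 1.04573 ms.
Propagation delays (d/s per hop): 3.23333, 26.0476, 0.00321739, 15.5941, 10.8416 ms; sum = 55.7198 ms.
End-to-end = 56.8 ms.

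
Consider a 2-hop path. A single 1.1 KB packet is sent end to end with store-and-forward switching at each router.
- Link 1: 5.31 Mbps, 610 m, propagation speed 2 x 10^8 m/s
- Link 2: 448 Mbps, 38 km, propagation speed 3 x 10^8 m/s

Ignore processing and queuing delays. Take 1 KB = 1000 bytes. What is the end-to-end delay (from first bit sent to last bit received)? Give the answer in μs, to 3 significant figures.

L = 8800 bits.
Transmission delays (L/R per hop): 1657.25, 19.6429 μs; sum = 1676.89 μs.
Propagation delays (d/s per hop): 3.05, 126.667 μs; sum = 129.717 μs.
End-to-end = 1810 μs.

1810 μs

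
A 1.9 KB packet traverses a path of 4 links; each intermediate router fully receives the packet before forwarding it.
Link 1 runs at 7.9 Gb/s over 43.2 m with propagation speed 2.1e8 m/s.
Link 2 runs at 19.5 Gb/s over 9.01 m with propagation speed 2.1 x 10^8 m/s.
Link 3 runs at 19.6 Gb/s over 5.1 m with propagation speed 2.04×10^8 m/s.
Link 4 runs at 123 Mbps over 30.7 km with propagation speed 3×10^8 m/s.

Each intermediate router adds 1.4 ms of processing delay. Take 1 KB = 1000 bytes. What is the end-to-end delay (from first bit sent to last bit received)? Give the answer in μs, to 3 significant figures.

L = 15200 bits.
Transmission delays (L/R per hop): 1.92405, 0.779487, 0.77551, 123.577 μs; sum = 127.056 μs.
Propagation delays (d/s per hop): 0.205714, 0.0429048, 0.025, 102.333 μs; sum = 102.607 μs.
Processing at 3 router(s): 3 × 1.4 ms = 4200 μs.
End-to-end = 4430 μs.

4430 μs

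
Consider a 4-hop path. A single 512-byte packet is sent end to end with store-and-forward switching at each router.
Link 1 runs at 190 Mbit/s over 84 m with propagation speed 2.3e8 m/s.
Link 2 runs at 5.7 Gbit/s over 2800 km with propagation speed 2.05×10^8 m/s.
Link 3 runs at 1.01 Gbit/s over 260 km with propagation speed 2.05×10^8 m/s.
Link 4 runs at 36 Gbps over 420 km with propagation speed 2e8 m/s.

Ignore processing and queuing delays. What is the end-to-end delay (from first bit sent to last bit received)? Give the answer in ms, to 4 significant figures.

L = 512 × 8 = 4096 bits.
Transmission delays (L/R per hop): 0.0215579, 0.000718596, 0.00405545, 0.000113778 ms; sum = 0.0264457 ms.
Propagation delays (d/s per hop): 0.000365217, 13.6585, 1.26829, 2.1 ms; sum = 17.0272 ms.
End-to-end = 17.05 ms.

17.05 ms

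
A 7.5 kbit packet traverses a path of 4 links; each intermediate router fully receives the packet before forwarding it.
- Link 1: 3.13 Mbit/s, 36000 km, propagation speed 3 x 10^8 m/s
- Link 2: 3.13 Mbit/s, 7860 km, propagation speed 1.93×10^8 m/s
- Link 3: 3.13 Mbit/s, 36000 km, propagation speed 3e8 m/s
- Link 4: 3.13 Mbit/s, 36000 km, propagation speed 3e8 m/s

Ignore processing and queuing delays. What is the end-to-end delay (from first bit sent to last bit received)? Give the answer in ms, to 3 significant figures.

410 ms

L = 7500 bits.
Transmission delay per hop = L/R = 7500/3130000 = 2.39617 ms; 4 hops → 9.58466 ms.
Propagation delays (d/s per hop): 120, 40.7254, 120, 120 ms; sum = 400.725 ms.
End-to-end = 410 ms.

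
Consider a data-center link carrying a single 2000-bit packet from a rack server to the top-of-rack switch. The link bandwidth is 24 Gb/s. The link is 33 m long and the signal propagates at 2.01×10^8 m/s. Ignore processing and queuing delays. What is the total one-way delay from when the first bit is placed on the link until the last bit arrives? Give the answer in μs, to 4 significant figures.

0.2475 μs

Transmission delay = L/R = 2000 / 24000000000 = 0.0833333 μs.
Propagation delay = d/s = 33 m / 2.01e+08 m/s = 0.164179 μs.
Total = 0.2475 μs.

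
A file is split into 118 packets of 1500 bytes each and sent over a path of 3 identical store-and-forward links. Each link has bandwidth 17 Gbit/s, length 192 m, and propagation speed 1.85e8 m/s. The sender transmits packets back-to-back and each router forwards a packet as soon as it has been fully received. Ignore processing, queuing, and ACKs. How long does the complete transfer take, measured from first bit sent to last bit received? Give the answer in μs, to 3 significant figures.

Per-hop transmission t_tx = L/R = 12000/17000000000 = 0.705882 μs.
Per-hop propagation t_prop = 192/185000000 = 1.03784 μs.
Pipeline fill: first packet needs 3·t_tx to clear all hops; remaining 117 packets each add one t_tx.
Total = (3+118-1)·t_tx + 3·t_prop = 120·0.705882 + 3·1.03784 = 87.8 μs.

87.8 μs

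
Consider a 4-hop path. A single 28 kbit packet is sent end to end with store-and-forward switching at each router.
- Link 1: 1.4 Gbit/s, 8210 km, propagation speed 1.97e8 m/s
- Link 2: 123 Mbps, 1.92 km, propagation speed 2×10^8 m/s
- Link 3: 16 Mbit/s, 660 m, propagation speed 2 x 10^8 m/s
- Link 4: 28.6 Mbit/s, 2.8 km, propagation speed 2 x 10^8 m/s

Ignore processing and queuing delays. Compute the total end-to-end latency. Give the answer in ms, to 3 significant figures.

L = 28000 bits.
Transmission delays (L/R per hop): 0.02, 0.227642, 1.75, 0.979021 ms; sum = 2.97666 ms.
Propagation delays (d/s per hop): 41.6751, 0.0096, 0.0033, 0.014 ms; sum = 41.702 ms.
End-to-end = 44.7 ms.

44.7 ms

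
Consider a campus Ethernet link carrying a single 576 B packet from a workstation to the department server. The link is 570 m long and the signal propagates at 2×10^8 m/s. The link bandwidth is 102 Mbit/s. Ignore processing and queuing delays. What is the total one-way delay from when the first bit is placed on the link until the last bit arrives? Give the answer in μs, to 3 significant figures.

L = 576 × 8 = 4608 bits.
Transmission delay = L/R = 4608 / 102000000 = 45.1765 μs.
Propagation delay = d/s = 570 m / 200000000 m/s = 2.85 μs.
Total = 48.0 μs.

48.0 μs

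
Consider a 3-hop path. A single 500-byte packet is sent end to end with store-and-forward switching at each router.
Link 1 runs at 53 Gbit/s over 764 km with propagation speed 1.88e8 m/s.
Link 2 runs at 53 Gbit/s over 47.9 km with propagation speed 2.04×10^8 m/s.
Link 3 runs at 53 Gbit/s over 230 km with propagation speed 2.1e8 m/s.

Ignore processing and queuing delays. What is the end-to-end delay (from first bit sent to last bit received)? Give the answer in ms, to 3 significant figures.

5.39 ms

L = 500 × 8 = 4000 bits.
Transmission delay per hop = L/R = 4000/53000000000 = 7.54717e-05 ms; 3 hops → 0.000226415 ms.
Propagation delays (d/s per hop): 4.06383, 0.234804, 1.09524 ms; sum = 5.39387 ms.
End-to-end = 5.39 ms.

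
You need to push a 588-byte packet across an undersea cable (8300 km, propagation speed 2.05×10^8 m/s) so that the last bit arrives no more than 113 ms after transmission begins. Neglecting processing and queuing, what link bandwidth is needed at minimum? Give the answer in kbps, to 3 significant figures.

64.9 kbps

L = 4704 bits.
Propagation delay = 8300000 / 2.05e+08 = 40.4878 ms.
Transmission budget = 113 − 40.4878 = 72.5122 ms.
R ≥ L / t_tx = 4704 bits / 0.0725122 s = 64.9 kbps.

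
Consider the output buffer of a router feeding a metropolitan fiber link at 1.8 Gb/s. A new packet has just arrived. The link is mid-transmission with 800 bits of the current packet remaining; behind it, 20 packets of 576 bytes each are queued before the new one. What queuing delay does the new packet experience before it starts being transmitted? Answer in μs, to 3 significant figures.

51.6 μs

Each queued packet: L/R = 4608/1800000000 = 2.56 μs.
20 queued → 51.2 μs.
Plus remaining 800 bits of current packet: 0.444444 μs.
Queuing delay = 51.6 μs.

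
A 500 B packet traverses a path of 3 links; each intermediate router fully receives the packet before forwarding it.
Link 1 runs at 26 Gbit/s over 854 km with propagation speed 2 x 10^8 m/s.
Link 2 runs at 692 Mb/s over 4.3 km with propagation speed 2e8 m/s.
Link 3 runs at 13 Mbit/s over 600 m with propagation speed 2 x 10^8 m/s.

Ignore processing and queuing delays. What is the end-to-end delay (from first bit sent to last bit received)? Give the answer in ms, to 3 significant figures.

L = 500 × 8 = 4000 bits.
Transmission delays (L/R per hop): 0.000153846, 0.00578035, 0.307692 ms; sum = 0.313627 ms.
Propagation delays (d/s per hop): 4.27, 0.0215, 0.003 ms; sum = 4.2945 ms.
End-to-end = 4.61 ms.

4.61 ms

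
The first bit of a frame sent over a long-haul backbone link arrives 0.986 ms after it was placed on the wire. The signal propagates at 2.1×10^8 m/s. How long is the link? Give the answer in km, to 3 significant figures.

d = s × t_prop = 210000000 × 0.000986 = 207 km.

207 km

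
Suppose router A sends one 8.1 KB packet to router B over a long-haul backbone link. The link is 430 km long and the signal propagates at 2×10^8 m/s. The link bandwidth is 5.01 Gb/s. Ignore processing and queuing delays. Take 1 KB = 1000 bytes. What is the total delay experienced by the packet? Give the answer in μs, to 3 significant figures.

L = 64800 bits.
Transmission delay = L/R = 64800 / 5010000000 = 12.9341 μs.
Propagation delay = d/s = 430000 m / 200000000 m/s = 2150 μs.
Total = 2160 μs.

2160 μs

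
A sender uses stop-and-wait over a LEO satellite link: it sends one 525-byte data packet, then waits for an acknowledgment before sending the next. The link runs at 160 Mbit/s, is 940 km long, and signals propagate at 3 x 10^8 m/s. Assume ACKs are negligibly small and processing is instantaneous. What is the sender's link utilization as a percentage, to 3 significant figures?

t_tx = L/R = 4200/160000000 = 2.625e-05 s.
t_prop = 940000/300000000 = 0.00313333 s; RTT = 0.00626667 s.
Cycle = t_tx + RTT = 0.00629292 s.
Utilization = t_tx / cycle = 2.625e-05/0.00629292 = 0.417 %.

0.417 %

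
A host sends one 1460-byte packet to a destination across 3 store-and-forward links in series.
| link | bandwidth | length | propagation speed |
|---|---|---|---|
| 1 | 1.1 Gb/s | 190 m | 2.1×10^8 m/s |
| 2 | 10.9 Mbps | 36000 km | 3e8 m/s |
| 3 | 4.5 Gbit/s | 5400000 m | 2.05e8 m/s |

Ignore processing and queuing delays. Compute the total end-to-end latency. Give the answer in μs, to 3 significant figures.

L = 1460 × 8 = 11680 bits.
Transmission delays (L/R per hop): 10.6182, 1071.56, 2.59556 μs; sum = 1084.77 μs.
Propagation delays (d/s per hop): 0.904762, 120000, 26341.5 μs; sum = 146342 μs.
End-to-end = 147000 μs.

147000 μs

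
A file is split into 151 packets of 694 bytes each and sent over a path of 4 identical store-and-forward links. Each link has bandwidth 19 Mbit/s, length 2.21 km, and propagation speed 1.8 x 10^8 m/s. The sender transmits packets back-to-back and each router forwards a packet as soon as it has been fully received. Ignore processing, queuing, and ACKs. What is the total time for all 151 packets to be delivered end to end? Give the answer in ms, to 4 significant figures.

45.05 ms

Per-hop transmission t_tx = L/R = 5552/19000000 = 0.292211 ms.
Per-hop propagation t_prop = 2210/180000000 = 0.0122778 ms.
Pipeline fill: first packet needs 4·t_tx to clear all hops; remaining 150 packets each add one t_tx.
Total = (4+151-1)·t_tx + 4·t_prop = 154·0.292211 + 4·0.0122778 = 45.05 ms.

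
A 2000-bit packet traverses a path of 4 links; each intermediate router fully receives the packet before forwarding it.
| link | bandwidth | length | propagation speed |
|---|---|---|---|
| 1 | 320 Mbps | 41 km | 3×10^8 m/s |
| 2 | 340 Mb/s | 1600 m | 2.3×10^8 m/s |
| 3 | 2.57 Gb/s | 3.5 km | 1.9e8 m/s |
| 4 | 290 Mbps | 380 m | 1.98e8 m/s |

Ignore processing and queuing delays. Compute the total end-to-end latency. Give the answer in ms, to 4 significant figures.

0.1838 ms

Transmission delays (L/R per hop): 0.00625, 0.00588235, 0.00077821, 0.00689655 ms; sum = 0.0198071 ms.
Propagation delays (d/s per hop): 0.136667, 0.00695652, 0.0184211, 0.00191919 ms; sum = 0.163963 ms.
End-to-end = 0.1838 ms.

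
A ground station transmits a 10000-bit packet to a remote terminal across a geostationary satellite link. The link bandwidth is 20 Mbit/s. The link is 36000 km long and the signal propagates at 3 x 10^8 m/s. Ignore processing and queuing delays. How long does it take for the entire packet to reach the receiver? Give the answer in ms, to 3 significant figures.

121 ms

Transmission delay = L/R = 10000 / 20000000 = 0.5 ms.
Propagation delay = d/s = 36000000 m / 300000000 m/s = 120 ms.
Total = 121 ms.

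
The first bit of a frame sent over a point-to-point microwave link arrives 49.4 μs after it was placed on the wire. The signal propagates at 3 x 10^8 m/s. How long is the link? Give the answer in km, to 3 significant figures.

14.8 km

d = s × t_prop = 300000000 × 4.94e-05 = 14.8 km.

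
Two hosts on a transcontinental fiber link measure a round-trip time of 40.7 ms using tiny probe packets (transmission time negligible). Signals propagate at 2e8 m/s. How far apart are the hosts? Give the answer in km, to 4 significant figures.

4070 km

One-way propagation = RTT/2 = 20.35 ms.
d = s × t = 200000000 × 0.02035 = 4070 km.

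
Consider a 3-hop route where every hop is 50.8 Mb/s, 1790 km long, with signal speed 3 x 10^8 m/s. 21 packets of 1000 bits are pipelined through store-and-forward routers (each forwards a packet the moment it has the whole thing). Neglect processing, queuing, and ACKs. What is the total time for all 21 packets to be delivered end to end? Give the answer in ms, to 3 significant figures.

18.4 ms

Per-hop transmission t_tx = L/R = 1000/50800000 = 0.019685 ms.
Per-hop propagation t_prop = 1790000/300000000 = 5.96667 ms.
Pipeline fill: first packet needs 3·t_tx to clear all hops; remaining 20 packets each add one t_tx.
Total = (3+21-1)·t_tx + 3·t_prop = 23·0.019685 + 3·5.96667 = 18.4 ms.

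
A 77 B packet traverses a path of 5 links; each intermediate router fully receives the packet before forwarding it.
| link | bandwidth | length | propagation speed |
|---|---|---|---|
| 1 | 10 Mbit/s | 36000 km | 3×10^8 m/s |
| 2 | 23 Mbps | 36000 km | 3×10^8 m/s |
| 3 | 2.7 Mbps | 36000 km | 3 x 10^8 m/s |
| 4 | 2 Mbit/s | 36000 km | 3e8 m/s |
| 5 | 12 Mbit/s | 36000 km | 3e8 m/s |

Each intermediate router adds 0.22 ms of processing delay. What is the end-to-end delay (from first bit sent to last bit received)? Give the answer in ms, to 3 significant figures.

L = 77 × 8 = 616 bits.
Transmission delays (L/R per hop): 0.0616, 0.0267826, 0.228148, 0.308, 0.0513333 ms; sum = 0.675864 ms.
Propagation delays (d/s per hop): 120, 120, 120, 120, 120 ms; sum = 600 ms.
Processing at 4 router(s): 4 × 0.22 ms = 0.88 ms.
End-to-end = 602 ms.

602 ms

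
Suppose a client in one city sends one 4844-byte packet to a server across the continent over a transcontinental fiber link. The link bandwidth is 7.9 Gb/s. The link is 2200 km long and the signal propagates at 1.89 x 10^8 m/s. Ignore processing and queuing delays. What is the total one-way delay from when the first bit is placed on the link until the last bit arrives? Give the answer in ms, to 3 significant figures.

L = 4844 × 8 = 38752 bits.
Transmission delay = L/R = 38752 / 7900000000 = 0.00490532 ms.
Propagation delay = d/s = 2200000 m / 189000000 m/s = 11.6402 ms.
Total = 11.6 ms.

11.6 ms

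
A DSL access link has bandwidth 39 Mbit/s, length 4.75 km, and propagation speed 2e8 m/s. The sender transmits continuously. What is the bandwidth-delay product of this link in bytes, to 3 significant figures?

116 bytes

Propagation delay = 4750 / 200000000 = 2.375e-05 s.
BDP = R × t_prop = 39000000 × 2.375e-05 = 926.25 bits.
In bytes: 926.25/8 = 116 bytes.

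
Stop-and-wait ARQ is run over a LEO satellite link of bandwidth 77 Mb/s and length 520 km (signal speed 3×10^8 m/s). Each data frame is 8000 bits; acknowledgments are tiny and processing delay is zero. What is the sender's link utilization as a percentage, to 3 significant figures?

2.91 %

t_tx = L/R = 8000/77000000 = 0.000103896 s.
t_prop = 520000/300000000 = 0.00173333 s; RTT = 0.00346667 s.
Cycle = t_tx + RTT = 0.00357056 s.
Utilization = t_tx / cycle = 0.000103896/0.00357056 = 2.91 %.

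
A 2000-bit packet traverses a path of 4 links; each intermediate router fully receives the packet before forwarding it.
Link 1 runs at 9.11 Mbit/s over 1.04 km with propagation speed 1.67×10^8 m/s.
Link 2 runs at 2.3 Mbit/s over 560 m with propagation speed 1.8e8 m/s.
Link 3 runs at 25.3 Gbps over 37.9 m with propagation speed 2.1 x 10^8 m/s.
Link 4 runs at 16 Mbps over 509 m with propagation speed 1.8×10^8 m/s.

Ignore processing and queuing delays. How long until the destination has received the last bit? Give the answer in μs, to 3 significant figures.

Transmission delays (L/R per hop): 219.539, 869.565, 0.0790514, 125 μs; sum = 1214.18 μs.
Propagation delays (d/s per hop): 6.22754, 3.11111, 0.180476, 2.82778 μs; sum = 12.3469 μs.
End-to-end = 1230 μs.

1230 μs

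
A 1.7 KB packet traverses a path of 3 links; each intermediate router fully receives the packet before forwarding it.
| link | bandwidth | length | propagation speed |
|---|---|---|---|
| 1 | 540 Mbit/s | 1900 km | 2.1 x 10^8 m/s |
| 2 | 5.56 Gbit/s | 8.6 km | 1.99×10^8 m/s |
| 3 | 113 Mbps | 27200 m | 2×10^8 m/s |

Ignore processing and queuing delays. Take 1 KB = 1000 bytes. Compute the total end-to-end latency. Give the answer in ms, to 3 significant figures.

L = 13600 bits.
Transmission delays (L/R per hop): 0.0251852, 0.00244604, 0.120354 ms; sum = 0.147985 ms.
Propagation delays (d/s per hop): 9.04762, 0.0432161, 0.136 ms; sum = 9.22684 ms.
End-to-end = 9.37 ms.

9.37 ms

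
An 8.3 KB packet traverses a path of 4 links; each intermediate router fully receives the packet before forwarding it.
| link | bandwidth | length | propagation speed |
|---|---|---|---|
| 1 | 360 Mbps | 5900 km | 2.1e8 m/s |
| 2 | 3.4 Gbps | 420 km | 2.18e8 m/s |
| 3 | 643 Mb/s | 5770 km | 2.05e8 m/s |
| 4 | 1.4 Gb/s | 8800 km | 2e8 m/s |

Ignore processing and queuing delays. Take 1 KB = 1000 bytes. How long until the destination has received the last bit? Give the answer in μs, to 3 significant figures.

103000 μs

L = 66400 bits.
Transmission delays (L/R per hop): 184.444, 19.5294, 103.266, 47.4286 μs; sum = 354.668 μs.
Propagation delays (d/s per hop): 28095.2, 1926.61, 28146.3, 44000 μs; sum = 102168 μs.
End-to-end = 103000 μs.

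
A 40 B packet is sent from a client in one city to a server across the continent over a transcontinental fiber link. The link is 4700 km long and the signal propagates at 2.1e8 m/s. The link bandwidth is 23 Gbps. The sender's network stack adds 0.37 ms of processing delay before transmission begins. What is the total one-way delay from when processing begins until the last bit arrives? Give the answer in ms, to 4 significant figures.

L = 40 × 8 = 320 bits.
Transmission delay = L/R = 320 / 23000000000 = 1.3913e-05 ms.
Propagation delay = d/s = 4700000 m / 210000000 m/s = 22.381 ms.
Plus processing delay 0.37 ms = 0.37 ms.
Total = 22.75 ms.

22.75 ms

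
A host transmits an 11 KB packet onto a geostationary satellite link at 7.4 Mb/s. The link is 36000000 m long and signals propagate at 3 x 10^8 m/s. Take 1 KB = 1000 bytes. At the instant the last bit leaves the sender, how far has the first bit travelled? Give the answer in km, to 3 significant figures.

3570 km

t_tx = L/R = 88000/7400000 = 0.0118919 s.
Distance = s × t_tx = 300000000 × 0.0118919 = 3570 km.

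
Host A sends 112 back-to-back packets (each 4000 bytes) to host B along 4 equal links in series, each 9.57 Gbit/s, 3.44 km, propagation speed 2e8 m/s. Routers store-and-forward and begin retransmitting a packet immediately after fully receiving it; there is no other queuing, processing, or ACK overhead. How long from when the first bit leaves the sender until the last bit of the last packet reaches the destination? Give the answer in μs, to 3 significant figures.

Per-hop transmission t_tx = L/R = 32000/9570000000 = 3.34378 μs.
Per-hop propagation t_prop = 3440/200000000 = 17.2 μs.
Pipeline fill: first packet needs 4·t_tx to clear all hops; remaining 111 packets each add one t_tx.
Total = (4+112-1)·t_tx + 4·t_prop = 115·3.34378 + 4·17.2 = 453 μs.

453 μs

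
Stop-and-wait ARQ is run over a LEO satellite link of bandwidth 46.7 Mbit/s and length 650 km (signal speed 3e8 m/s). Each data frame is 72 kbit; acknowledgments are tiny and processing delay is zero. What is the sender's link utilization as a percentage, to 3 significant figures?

26.2 %

t_tx = L/R = 72000/46700000 = 0.00154176 s.
t_prop = 650000/300000000 = 0.00216667 s; RTT = 0.00433333 s.
Cycle = t_tx + RTT = 0.00587509 s.
Utilization = t_tx / cycle = 0.00154176/0.00587509 = 26.2 %.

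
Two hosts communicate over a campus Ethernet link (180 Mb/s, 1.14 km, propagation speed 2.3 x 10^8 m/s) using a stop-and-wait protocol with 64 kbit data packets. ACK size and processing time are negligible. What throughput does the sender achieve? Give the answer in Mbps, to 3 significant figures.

175 Mbps

t_tx = L/R = 64000/180000000 = 0.000355556 s.
t_prop = 1140/2.3e+08 = 4.95652e-06 s; RTT = 9.91304e-06 s.
Cycle = t_tx + RTT = 0.000365469 s.
Throughput = L / cycle = 64000 / 0.000365469 = 175 Mbps.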